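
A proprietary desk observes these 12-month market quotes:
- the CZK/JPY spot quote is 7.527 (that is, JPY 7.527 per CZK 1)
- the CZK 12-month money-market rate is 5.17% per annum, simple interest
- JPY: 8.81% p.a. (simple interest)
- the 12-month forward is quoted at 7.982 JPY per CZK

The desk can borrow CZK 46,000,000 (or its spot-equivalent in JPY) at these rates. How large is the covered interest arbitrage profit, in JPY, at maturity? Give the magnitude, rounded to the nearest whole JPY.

JPY 9,408,872

T = 1 year.
Invest the CZK and cover forward: 46,000,000 × 1.051700 × 7.982 = JPY 386,154,792.40.
Convert at spot and invest in JPY: 46,000,000 × 7.527 × 1.088100 = JPY 376,745,920.20.
The quoted forward overvalues CZK, so borrow JPY, buy CZK at spot, deposit the CZK at 5.17%, and sell the proceeds forward at 7.982.
Profit = 386,154,792.40 − 376,745,920.20 = JPY 9,408,872.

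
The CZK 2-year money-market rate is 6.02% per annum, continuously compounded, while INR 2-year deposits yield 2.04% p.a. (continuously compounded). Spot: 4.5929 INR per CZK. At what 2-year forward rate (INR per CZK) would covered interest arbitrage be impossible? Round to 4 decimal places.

4.2415

T = 2 years.
Growth of 1 INR over T: e^(0.0204×2) = 1.0416438.
CZK growth factor: e^(0.0602×2) = 1.1279479.
So F = 4.5929 × 1.0416438 / 1.1279479 = 4.241478 (INR/CZK).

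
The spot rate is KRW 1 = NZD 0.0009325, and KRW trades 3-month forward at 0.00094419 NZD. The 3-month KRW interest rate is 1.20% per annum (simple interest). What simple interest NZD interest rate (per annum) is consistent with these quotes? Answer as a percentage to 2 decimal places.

6.23%

T = 3/12 years.
F/S = 0.00094419/0.0009325 = 1.0125362 = (growth of NZD) / (growth of KRW).
The KRW side grows by 1 + 0.0120×3/12 = 1.003000.
That pins the NZD growth at 1.0155738.
(1.0155738 − 1)/T = 0.062295, i.e. 6.23%.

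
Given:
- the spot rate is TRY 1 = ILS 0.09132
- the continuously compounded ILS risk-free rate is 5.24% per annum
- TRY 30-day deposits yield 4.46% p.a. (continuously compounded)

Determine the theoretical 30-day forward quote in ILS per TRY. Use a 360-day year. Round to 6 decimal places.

0.091379

T = 30/360 years.
Growth of 1 ILS over T: e^(0.0524×30/360) = 1.0043762.
TRY accumulates by e^(0.0446×30/360) = 1.0037236.
CIP: F = S · (grow ILS)/(grow TRY) = 0.09132 × 1.0043762/1.0037236 = 0.09137937 ILS per TRY.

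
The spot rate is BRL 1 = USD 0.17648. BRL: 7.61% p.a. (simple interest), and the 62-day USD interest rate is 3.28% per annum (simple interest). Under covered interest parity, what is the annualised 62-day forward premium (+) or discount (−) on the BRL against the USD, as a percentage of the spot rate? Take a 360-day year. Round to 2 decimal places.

T = 62/360 years.
F = S · g_USD/g_BRL = 0.17648 × 1.0056489/1.0131061 = 0.17518098.
Annualised premium = (F − S)/S × (1/T) = (0.17518098 − 0.17648)/0.17648 ÷ (62/360) = -4.27%.

-4.27%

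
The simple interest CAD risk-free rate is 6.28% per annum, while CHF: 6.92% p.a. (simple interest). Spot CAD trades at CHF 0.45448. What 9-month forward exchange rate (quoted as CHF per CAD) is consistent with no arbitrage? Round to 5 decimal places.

T = 9/12 years.
CHF accumulates by 1 + 0.0692×9/12 = 1.051900.
CAD growth factor: 1 + 0.0628×9/12 = 1.047100.
Forward (CHF per CAD) = 0.45448 × 1.051900 / 1.047100 = 0.4565634.

0.45656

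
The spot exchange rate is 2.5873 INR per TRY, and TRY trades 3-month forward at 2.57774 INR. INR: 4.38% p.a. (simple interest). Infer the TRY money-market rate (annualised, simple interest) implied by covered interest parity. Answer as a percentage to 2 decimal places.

T = 3/12 years.
F/S = 2.57774/2.5873 = 0.9963050 = (growth of INR) / (growth of TRY).
INR growth factor: 1 + 0.0438×3/12 = 1.010950.
Hence g_TRY = 1.0146993.
(1.0146993 − 1)/T = 0.058797, i.e. 5.88%.

5.88%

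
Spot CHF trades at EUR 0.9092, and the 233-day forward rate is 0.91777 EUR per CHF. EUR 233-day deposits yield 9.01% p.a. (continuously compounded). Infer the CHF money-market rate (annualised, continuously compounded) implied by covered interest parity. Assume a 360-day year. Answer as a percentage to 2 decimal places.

7.56%

T = 233/360 years.
F/S = 0.91777/0.9092 = 1.0094259 = (growth of EUR) / (growth of CHF).
The EUR side grows by e^(0.0901×233/360) = 1.0600486.
That pins the CHF growth at 1.050150.
r = ln(1.050150)/(233/360) = 0.075605 → 7.56%.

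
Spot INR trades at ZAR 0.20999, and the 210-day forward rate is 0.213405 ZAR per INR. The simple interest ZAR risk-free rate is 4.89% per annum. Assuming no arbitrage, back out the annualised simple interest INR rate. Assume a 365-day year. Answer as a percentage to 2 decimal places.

T = 210/365 years.
CIP gives F = S · g_ZAR/g_INR, so g_ZAR/g_INR = 0.213405/0.20999 = 1.0162627.
ZAR growth factor: 1 + 0.0489×210/365 = 1.0281342.
So the INR growth factor = 1.0116815.
(1.0116815 − 1)/T = 0.020304, i.e. 2.03%.

2.03%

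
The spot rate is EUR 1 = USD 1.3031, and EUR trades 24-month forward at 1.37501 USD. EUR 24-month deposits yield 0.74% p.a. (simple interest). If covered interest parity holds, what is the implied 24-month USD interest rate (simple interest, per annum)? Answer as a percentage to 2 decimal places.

T = 2 years.
CIP gives F = S · g_USD/g_EUR, so g_USD/g_EUR = 1.37501/1.3031 = 1.0551838.
The EUR side grows by 1 + 0.0074×2 = 1.014800.
So the USD growth factor = 1.0708005.
(1.0708005 − 1)/T = 0.035400, i.e. 3.54%.

3.54%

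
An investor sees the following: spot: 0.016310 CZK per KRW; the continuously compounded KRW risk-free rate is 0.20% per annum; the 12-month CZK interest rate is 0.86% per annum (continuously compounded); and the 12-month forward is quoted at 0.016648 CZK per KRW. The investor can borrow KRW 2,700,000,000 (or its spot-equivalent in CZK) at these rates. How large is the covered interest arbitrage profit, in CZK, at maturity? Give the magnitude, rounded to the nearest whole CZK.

T = 1 year.
Invest the KRW and cover forward: 2,700,000,000 × 1.0020020013 × 0.016648 = CZK 45,039,589.16.
Convert at spot and invest in CZK: 2,700,000,000 × 0.016310 × 1.0086370862 = CZK 44,417,351.36.
The quoted forward overvalues KRW, so borrow CZK, buy KRW at spot, deposit the KRW at 0.20%, and sell the proceeds forward at 0.016648.
Arbitrage profit = |45,039,589.16 − 44,417,351.36| = CZK 622,238.

CZK 622,238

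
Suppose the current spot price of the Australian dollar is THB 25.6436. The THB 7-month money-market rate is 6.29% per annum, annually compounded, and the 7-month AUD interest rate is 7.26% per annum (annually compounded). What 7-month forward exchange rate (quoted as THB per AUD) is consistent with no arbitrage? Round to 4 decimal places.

T = 7/12 years.
THB accumulates by (1 + 0.0629)^(7/12) = 1.03622461.
AUD growth factor: (1 + 0.0726)^(7/12) = 1.0417305.
So F = 25.6436 × 1.03622461 / 1.0417305 = 25.508065 (THB/AUD).

25.5081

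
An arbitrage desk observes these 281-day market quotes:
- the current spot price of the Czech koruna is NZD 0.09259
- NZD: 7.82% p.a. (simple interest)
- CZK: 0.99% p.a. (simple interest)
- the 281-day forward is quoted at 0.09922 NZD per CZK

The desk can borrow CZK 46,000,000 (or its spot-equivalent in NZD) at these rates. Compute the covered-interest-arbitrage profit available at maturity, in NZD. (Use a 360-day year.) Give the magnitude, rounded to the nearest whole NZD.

T = 281/360 years.
Invest the CZK and cover forward: 46,000,000 × 1.0077275 × 0.09922 = NZD 4,599,389.24.
Convert at spot and invest in NZD: 46,000,000 × 0.09259 × 1.061039444 = NZD 4,519,115.54.
The quoted forward overvalues CZK, so borrow NZD, buy CZK at spot, deposit the CZK at 0.99%, and sell the proceeds forward at 0.09922.
Arbitrage profit = |4,599,389.24 − 4,519,115.54| = NZD 80,274.

NZD 80,274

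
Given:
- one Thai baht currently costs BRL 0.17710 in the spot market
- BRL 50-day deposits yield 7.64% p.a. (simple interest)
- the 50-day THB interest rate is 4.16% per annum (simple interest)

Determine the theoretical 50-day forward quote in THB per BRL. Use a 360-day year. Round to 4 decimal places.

T = 50/360 years.
BRL accumulates by 1 + 0.0764×50/360 = 1.0106111.
THB accumulates by 1 + 0.0416×50/360 = 1.0057778.
Forward (BRL per THB) = 0.1771 × 1.0106111 / 1.0057778 = 0.1779511.
Invert for THB per BRL: 1 / 0.1779511 = 5.6195.

5.6195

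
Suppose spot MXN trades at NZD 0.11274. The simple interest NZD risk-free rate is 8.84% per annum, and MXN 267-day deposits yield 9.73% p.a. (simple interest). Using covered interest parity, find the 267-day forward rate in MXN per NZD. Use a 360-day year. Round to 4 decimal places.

T = 267/360 years.
NZD accumulates by 1 + 0.0884×267/360 = 1.0655633.
MXN accumulates by 1 + 0.0973×267/360 = 1.0721642.
So F = 0.11274 × 1.0655633 / 1.0721642 = 0.1120459 (NZD/MXN).
Quoted the other way: 1/0.1120459 = 8.9249 MXN per NZD.

8.9249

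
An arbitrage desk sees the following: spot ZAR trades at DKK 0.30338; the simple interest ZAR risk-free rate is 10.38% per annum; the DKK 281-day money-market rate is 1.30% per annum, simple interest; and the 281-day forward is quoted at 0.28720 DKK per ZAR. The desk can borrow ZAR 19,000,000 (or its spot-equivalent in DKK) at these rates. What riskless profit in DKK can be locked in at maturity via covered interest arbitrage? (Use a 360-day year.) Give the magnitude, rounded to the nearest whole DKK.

T = 281/360 years.
Route A — deposit ZAR, sell forward: 19,000,000 × 1.081021667 × 0.28720 = DKK 5,898,919.03.
Route B — convert at spot, deposit DKK: 19,000,000 × 0.30338 × 1.010147222 = DKK 5,822,710.82.
The quoted forward overvalues ZAR, so borrow DKK, buy ZAR at spot, deposit the ZAR at 10.38%, and sell the proceeds forward at 0.28720.
Arbitrage profit = |5,898,919.03 − 5,822,710.82| = DKK 76,208.

DKK 76,208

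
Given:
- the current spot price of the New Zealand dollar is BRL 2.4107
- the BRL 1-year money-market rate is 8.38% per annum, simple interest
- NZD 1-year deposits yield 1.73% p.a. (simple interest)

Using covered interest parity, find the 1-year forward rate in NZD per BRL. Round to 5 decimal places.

0.38936

T = 1 year.
BRL accumulates by 1 + 0.0838×1 = 1.083800.
Growth of 1 NZD over T: 1 + 0.0173×1 = 1.017300.
So F = 2.4107 × 1.083800 / 1.017300 = 2.568285 (BRL/NZD).
Invert for NZD per BRL: 1 / 2.568285 = 0.38936.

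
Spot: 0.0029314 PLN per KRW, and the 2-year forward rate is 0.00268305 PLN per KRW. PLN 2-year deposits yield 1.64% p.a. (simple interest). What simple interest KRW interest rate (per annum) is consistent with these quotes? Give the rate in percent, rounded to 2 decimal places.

6.42%

T = 2 years.
By CIP, F/S equals the PLN-to-KRW growth ratio: 0.00268305/0.0029314 = 0.9152794.
The PLN side grows by 1 + 0.0164×2 = 1.032800.
So the KRW growth factor = 1.1283986.
r = (1.1283986 − 1)/2 = 0.064199 → 6.42%.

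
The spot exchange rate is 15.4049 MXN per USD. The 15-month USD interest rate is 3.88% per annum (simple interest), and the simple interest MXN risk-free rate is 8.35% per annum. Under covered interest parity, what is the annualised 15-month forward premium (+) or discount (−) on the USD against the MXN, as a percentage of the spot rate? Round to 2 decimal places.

+4.26%

T = 15/12 years.
F = S · g_MXN/g_USD = 15.4049 × 1.104375/1.048500 = 16.2258335.
(F − S)/S ÷ T = (16.2258335 − 15.4049)/15.4049/(15/12) = 0.042632 → 4.26%.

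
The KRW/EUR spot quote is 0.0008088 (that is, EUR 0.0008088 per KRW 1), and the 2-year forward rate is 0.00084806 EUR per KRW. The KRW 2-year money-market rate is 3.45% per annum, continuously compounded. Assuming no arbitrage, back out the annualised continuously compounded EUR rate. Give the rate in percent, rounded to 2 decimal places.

T = 2 years.
By CIP, F/S equals the EUR-to-KRW growth ratio: 0.00084806/0.0008088 = 1.0485410.
The KRW side grows by e^(0.0345×2) = 1.0714362.
That pins the EUR growth at 1.1234448.
r = ln(1.1234448)/2 = 0.058200 → 5.82%.

5.82%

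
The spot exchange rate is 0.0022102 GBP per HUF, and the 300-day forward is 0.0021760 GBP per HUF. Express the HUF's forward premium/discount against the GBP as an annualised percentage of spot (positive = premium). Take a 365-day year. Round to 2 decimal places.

-1.88%

T = 300/365 years.
(F − S)/S = (0.0021760 − 0.0022102)/0.0022102 = -0.0154737.
×(1/T) gives -1.88% p.a.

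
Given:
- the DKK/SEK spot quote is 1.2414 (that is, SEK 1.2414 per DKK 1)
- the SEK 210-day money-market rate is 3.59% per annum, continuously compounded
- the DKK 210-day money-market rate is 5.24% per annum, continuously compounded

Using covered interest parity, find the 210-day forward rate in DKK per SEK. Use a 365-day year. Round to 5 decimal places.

T = 210/365 years.
SEK growth factor: e^(0.0359×210/365) = 1.0208696.
Growth of 1 DKK over T: e^(0.0524×210/365) = 1.030607.
CIP: F = S · (grow SEK)/(grow DKK) = 1.2414 × 1.0208696/1.030607 = 1.229671 SEK per DKK.
Invert for DKK per SEK: 1 / 1.229671 = 0.81323.

0.81323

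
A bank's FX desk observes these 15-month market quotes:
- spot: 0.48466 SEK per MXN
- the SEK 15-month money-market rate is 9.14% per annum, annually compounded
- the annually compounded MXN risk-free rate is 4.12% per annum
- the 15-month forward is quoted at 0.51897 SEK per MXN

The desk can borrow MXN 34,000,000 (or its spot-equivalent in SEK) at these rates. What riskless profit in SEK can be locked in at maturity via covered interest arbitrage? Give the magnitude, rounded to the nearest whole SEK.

T = 15/12 years.
Keep in MXN, deliver into the forward: 34,000,000·1.0517625413·0.51897 = SEK 18,558,329.01.
Swap to SEK now, deposit: 34,000,000·0.48466·1.1155266159 = SEK 18,382,138.41.
The quoted forward overvalues MXN, so borrow SEK, buy MXN at spot, deposit the MXN at 4.12%, and sell the proceeds forward at 0.51897.
Arbitrage profit = |18,558,329.01 − 18,382,138.41| = SEK 176,191.

SEK 176,191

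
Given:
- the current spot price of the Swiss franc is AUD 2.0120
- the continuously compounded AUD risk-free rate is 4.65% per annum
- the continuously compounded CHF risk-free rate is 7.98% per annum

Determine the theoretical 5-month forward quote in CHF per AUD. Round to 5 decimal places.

T = 5/12 years.
Growth of 1 AUD over T: e^(0.0465×5/12) = 1.0195639.
CHF growth factor: e^(0.0798×5/12) = 1.033809.
Forward (AUD per CHF) = 2.012 × 1.0195639 / 1.033809 = 1.984276.
Invert for CHF per AUD: 1 / 1.984276 = 0.50396.

0.50396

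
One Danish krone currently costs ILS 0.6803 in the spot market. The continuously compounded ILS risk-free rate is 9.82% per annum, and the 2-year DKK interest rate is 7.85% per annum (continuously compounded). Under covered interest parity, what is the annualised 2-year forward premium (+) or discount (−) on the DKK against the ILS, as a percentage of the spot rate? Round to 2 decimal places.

+2.01%

T = 2 years.
No-arbitrage forward: 0.6803 × 1.2170136 / 1.1699956 = 0.7076389 ILS/DKK.
Annualised premium = (F − S)/S × (1/T) = (0.7076389 − 0.6803)/0.6803 ÷ 2 = 2.01%.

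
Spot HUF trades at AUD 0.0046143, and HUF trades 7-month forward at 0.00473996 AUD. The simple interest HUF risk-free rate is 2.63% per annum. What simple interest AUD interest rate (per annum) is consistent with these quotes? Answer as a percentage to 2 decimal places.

T = 7/12 years.
CIP gives F = S · g_AUD/g_HUF, so g_AUD/g_HUF = 0.00473996/0.0046143 = 1.0272327.
HUF growth factor: 1 + 0.0263×7/12 = 1.0153417.
Hence g_AUD = 1.0429922.
(1.0429922 − 1)/T = 0.073701, i.e. 7.37%.

7.37%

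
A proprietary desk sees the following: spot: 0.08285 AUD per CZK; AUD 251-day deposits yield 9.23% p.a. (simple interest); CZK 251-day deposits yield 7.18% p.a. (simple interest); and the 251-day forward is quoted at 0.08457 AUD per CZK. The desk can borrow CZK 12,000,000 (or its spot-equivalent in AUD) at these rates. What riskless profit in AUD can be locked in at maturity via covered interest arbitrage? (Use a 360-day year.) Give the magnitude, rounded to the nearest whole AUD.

T = 251/360 years.
Route A — deposit CZK, sell forward: 12,000,000 × 1.050060556 × 0.08457 = AUD 1,065,643.45.
Route B — convert at spot, deposit AUD: 12,000,000 × 0.08285 × 1.064353611 = AUD 1,058,180.36.
The quoted forward overvalues CZK, so borrow AUD, buy CZK at spot, deposit the CZK at 7.18%, and sell the proceeds forward at 0.08457.
The gap between the two covered legs is AUD 7,463.

AUD 7,463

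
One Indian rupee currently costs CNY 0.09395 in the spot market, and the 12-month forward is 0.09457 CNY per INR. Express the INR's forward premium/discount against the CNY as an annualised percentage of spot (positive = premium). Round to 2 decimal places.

T = 1 year.
INR trades forward at +0.65993% vs spot over the period.
×(1/T) gives 0.66% p.a.

+0.66%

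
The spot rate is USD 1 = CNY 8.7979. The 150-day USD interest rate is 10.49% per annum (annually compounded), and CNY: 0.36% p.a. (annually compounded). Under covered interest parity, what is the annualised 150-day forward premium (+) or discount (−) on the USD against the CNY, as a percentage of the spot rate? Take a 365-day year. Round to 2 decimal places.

T = 150/365 years.
No-arbitrage forward: 8.7979 × 1.0014779 / 1.041847 = 8.4570022 CNY/USD.
Annualised premium = (F − S)/S × (1/T) = (8.4570022 − 8.7979)/8.7979 ÷ (150/365) = -9.43%.

-9.43%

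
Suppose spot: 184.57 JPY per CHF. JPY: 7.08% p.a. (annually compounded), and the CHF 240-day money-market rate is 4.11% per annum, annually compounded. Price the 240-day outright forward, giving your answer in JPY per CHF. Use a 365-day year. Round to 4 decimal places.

188.0154

T = 240/365 years.
Growth of 1 JPY over T: (1 + 0.0708)^(240/365) = 1.046006217.
CHF accumulates by (1 + 0.0411)^(240/365) = 1.026837883.
So F = 184.57 × 1.046006217 / 1.026837883 = 188.015431 (JPY/CHF).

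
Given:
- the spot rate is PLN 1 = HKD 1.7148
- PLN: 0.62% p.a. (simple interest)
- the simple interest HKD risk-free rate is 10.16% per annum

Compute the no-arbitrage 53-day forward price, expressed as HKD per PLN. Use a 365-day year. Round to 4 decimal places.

1.7385

T = 53/365 years.
HKD accumulates by 1 + 0.1016×53/365 = 1.0147529.
PLN growth factor: 1 + 0.0062×53/365 = 1.0009003.
So F = 1.7148 × 1.0147529 / 1.0009003 = 1.738533 (HKD/PLN).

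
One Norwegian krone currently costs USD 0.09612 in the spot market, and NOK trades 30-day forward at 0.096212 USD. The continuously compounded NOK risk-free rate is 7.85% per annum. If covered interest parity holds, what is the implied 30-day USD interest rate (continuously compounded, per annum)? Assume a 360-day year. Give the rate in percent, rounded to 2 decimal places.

T = 30/360 years.
By CIP, F/S equals the USD-to-NOK growth ratio: 0.096212/0.09612 = 1.0009571.
The NOK side grows by e^(0.0785×30/360) = 1.0065631.
That pins the USD growth at 1.0075265.
Take logs: ln 1.0075265 / (30/360) = 0.089980, so 9.00%.

9.00%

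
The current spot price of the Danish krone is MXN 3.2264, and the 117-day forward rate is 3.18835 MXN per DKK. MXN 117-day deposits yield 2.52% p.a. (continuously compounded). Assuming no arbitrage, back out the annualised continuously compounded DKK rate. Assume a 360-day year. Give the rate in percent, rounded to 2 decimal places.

6.17%

T = 117/360 years.
By CIP, F/S equals the MXN-to-DKK growth ratio: 3.18835/3.2264 = 0.9882067.
The MXN side grows by e^(0.0252×117/360) = 1.0082236.
So the DKK growth factor = 1.0202558.
r = ln(1.0202558)/(117/360) = 0.061703 → 6.17%.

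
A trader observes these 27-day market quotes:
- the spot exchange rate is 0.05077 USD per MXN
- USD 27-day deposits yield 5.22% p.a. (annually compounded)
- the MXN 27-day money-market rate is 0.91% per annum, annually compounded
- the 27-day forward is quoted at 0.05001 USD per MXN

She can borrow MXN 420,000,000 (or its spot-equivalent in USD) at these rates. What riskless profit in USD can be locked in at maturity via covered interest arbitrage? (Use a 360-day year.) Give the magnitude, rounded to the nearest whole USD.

T = 27/360 years.
Route A — deposit MXN, sell forward: 420,000,000 × 1.0006796442 × 0.05001 = USD 21,018,475.38.
Route B — convert at spot, deposit USD: 420,000,000 × 0.05077 × 1.0038235319 = USD 21,404,930.70.
The quoted forward undervalues MXN, so borrow MXN, convert to USD at spot, deposit the USD at 5.22%, and buy MXN forward at 0.05001 to cover the loan.
Profit = 21,404,930.70 − 21,018,475.38 = USD 386,455.

USD 386,455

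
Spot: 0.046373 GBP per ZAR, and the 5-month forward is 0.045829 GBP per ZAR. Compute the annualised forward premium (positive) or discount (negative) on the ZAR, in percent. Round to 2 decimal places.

-2.82%

T = 5/12 years.
ZAR trades forward at -1.17310% vs spot over the period.
Per annum: -0.0117310 / (5/12) = -0.028154 = -2.82%.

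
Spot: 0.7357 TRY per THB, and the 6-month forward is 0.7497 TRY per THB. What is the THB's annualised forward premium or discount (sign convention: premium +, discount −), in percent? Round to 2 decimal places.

+3.81%

T = 6/12 years.
(F − S)/S = (0.7497 − 0.7357)/0.7357 = 0.0190295.
Annualise by dividing by T: 0.0190295 / (6/12) = 0.038059 → 3.81%.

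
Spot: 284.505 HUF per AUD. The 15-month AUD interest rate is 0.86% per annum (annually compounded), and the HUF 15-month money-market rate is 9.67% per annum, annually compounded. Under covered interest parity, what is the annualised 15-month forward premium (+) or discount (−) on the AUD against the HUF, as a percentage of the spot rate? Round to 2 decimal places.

+8.83%

T = 15/12 years.
CIP forward (HUF per AUD) = 284.505 × 1.1223022/1.0107615 = 315.901019.
Annualised premium = (F − S)/S × (1/T) = (315.901019 − 284.505)/284.505 ÷ (15/12) = 8.83%.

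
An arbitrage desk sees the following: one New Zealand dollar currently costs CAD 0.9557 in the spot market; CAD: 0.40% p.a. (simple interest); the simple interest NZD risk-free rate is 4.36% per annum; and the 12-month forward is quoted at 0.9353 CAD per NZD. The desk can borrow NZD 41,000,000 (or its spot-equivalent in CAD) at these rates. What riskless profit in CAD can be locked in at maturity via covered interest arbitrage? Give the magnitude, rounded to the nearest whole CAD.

CAD 678,807

T = 1 year.
Invest the NZD and cover forward: 41,000,000 × 1.043600 × 0.9353 = CAD 40,019,242.28.
Convert at spot and invest in CAD: 41,000,000 × 0.9557 × 1.004000 = CAD 39,340,434.80.
The quoted forward overvalues NZD, so borrow CAD, buy NZD at spot, deposit the NZD at 4.36%, and sell the proceeds forward at 0.9353.
The gap between the two covered legs is CAD 678,807.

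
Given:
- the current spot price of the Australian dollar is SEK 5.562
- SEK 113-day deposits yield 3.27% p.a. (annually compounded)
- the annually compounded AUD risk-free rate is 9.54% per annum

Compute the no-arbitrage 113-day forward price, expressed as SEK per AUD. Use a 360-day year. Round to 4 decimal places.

T = 113/360 years.
SEK accumulates by (1 + 0.0327)^(113/360) = 1.0101511.
AUD growth factor: (1 + 0.0954)^(113/360) = 1.0290144.
Forward (SEK per AUD) = 5.562 × 1.0101511 / 1.0290144 = 5.460041.

5.4600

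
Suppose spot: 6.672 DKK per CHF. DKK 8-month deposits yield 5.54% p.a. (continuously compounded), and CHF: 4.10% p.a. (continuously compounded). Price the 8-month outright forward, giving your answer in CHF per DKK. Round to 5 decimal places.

0.14845

T = 8/12 years.
Growth of 1 DKK over T: e^(0.0554×8/12) = 1.0376238.
CHF growth factor: e^(0.0410×8/12) = 1.0277103.
So F = 6.672 × 1.0376238 / 1.0277103 = 6.736359 (DKK/CHF).
Invert for CHF per DKK: 1 / 6.736359 = 0.14845.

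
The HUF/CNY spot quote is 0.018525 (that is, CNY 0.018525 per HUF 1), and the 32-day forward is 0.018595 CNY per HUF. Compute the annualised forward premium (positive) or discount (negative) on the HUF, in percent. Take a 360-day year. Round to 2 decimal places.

T = 32/360 years.
Period premium: (0.018595 − 0.018525)/0.018525 = 0.0037787.
×(1/T) gives 4.25% p.a.

+4.25%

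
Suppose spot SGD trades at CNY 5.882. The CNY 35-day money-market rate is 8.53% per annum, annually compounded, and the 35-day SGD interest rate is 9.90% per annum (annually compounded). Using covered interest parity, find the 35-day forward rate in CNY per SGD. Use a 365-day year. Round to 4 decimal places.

T = 35/365 years.
Growth of 1 CNY over T: (1 + 0.0853)^(35/365) = 1.0078801.
SGD growth factor: (1 + 0.0990)^(35/365) = 1.0090932.
Forward (CNY per SGD) = 5.882 × 1.0078801 / 1.0090932 = 5.874929.

5.8749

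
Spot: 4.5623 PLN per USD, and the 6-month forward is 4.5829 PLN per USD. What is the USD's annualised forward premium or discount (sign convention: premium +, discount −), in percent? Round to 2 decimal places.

+0.90%

T = 6/12 years.
USD trades forward at +0.45153% vs spot over the period.
Annualise by dividing by T: 0.0045153 / (6/12) = 0.009031 → 0.90%.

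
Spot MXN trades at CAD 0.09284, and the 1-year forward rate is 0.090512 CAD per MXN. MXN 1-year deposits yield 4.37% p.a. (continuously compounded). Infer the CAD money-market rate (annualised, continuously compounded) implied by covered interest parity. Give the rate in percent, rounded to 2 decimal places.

T = 1 year.
By CIP, F/S equals the CAD-to-MXN growth ratio: 0.090512/0.09284 = 0.9749246.
The MXN side grows by e^(0.0437×1) = 1.0446689.
That pins the CAD growth at 1.0184734.
r = ln(1.0184734)/1 = 0.018305 → 1.83%.

1.83%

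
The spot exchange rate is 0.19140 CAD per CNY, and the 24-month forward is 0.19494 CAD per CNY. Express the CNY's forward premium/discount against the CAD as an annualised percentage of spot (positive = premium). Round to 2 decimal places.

T = 2 years.
Period premium: (0.19494 − 0.1914)/0.1914 = 0.0184953.
Annualise by dividing by T: 0.0184953 / 2 = 0.009248 → 0.92%.

+0.92%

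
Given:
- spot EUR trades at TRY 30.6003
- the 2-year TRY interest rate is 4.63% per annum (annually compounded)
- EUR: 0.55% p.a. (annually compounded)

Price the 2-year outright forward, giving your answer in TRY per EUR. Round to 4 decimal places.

33.1340

T = 2 years.
Growth of 1 TRY over T: (1 + 0.0463)^2 = 1.09474369.
EUR accumulates by (1 + 0.0055)^2 = 1.01103025.
So F = 30.6003 × 1.09474369 / 1.01103025 = 33.134009 (TRY/EUR).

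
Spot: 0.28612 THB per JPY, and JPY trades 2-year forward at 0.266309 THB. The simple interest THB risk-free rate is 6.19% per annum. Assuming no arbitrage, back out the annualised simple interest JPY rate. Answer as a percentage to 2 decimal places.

T = 2 years.
F/S = 0.266309/0.28612 = 0.9307598 = (growth of THB) / (growth of JPY).
The THB side grows by 1 + 0.0619×2 = 1.123800.
So the JPY growth factor = 1.2074007.
(1.2074007 − 1)/T = 0.103700, i.e. 10.37%.

10.37%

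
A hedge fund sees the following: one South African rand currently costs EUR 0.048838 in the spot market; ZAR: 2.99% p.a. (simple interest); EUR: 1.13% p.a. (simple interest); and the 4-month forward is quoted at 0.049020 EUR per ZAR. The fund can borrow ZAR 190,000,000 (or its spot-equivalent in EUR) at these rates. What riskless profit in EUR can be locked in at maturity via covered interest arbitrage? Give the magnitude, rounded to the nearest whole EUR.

EUR 92,456

T = 4/12 years.
Keep in ZAR, deliver into the forward: 190,000,000·1.009966667·0.049020 = EUR 9,406,627.54.
Swap to EUR now, deposit: 190,000,000·0.048838·1.003766667 = EUR 9,314,171.73.
The quoted forward overvalues ZAR, so borrow EUR, buy ZAR at spot, deposit the ZAR at 2.99%, and sell the proceeds forward at 0.049020.
Profit = 9,406,627.54 − 9,314,171.73 = EUR 92,456.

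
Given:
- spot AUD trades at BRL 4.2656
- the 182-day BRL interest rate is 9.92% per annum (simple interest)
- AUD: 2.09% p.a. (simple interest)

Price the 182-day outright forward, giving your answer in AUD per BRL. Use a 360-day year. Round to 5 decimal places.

T = 182/360 years.
BRL accumulates by 1 + 0.0992×182/360 = 1.0501511.
AUD accumulates by 1 + 0.0209×182/360 = 1.0105661.
CIP: F = S · (grow BRL)/(grow AUD) = 4.2656 × 1.0501511/1.0105661 = 4.432688 BRL per AUD.
Quoted the other way: 1/4.432688 = 0.22560 AUD per BRL.

0.22560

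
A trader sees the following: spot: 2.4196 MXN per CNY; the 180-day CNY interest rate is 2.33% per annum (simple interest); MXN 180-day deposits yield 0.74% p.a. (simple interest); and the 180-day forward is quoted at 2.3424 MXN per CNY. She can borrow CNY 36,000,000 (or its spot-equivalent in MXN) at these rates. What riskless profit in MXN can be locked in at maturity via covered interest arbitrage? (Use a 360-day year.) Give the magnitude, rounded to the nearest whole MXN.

MXN 2,119,088

T = 180/360 years.
Route A — deposit CNY, sell forward: 36,000,000 × 1.011650 × 2.3424 = MXN 85,308,802.56.
Route B — convert at spot, deposit MXN: 36,000,000 × 2.4196 × 1.003700 = MXN 87,427,890.72.
The quoted forward undervalues CNY, so borrow CNY, convert to MXN at spot, deposit the MXN at 0.74%, and buy CNY forward at 2.3424 to cover the loan.
Profit = 87,427,890.72 − 85,308,802.56 = MXN 2,119,088.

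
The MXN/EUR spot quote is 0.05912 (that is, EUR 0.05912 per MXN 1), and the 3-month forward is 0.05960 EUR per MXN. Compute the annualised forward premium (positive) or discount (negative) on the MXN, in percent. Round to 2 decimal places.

+3.25%

T = 3/12 years.
Period premium: (0.05960 − 0.05912)/0.05912 = 0.0081191.
Per annum: 0.0081191 / (3/12) = 0.032476 = 3.25%.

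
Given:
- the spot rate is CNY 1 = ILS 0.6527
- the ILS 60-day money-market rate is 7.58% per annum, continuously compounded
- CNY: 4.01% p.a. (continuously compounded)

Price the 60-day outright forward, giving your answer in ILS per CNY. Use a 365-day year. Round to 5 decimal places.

T = 60/365 years.
ILS growth factor: e^(0.0758×60/365) = 1.0125382.
Growth of 1 CNY over T: e^(0.0401×60/365) = 1.0066136.
CIP: F = S · (grow ILS)/(grow CNY) = 0.6527 × 1.0125382/1.0066136 = 0.6565416 ILS per CNY.

0.65654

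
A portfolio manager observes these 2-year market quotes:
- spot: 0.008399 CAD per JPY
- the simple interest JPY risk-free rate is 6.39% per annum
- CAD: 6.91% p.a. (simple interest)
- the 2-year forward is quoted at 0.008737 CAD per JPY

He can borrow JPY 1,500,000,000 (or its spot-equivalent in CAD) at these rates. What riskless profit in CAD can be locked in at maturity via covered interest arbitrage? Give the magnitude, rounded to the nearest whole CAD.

T = 2 years.
Invest the JPY and cover forward: 1,500,000,000 × 1.127800 × 0.008737 = CAD 14,780,382.90.
Convert at spot and invest in CAD: 1,500,000,000 × 0.008399 × 1.138200 = CAD 14,339,612.70.
The quoted forward overvalues JPY, so borrow CAD, buy JPY at spot, deposit the JPY at 6.39%, and sell the proceeds forward at 0.008737.
Profit = 14,780,382.90 − 14,339,612.70 = CAD 440,770.

CAD 440,770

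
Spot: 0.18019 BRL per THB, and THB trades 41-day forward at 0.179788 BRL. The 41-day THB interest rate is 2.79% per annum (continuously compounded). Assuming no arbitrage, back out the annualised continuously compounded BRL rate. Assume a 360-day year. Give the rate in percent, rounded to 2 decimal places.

0.83%

T = 41/360 years.
F/S = 0.179788/0.18019 = 0.9977690 = (growth of BRL) / (growth of THB).
The THB side grows by e^(0.0279×41/360) = 1.0031826.
So the BRL growth factor = 1.0009445.
r = ln(1.0009445)/(41/360) = 0.008289 → 0.83%.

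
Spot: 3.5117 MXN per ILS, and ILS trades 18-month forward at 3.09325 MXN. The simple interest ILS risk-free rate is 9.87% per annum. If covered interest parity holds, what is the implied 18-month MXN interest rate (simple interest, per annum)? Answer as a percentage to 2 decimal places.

0.75%

T = 18/12 years.
By CIP, F/S equals the MXN-to-ILS growth ratio: 3.09325/3.5117 = 0.8808412.
The ILS side grows by 1 + 0.0987×18/12 = 1.148050.
That pins the MXN growth at 1.0112497.
r = (1.0112497 − 1)/(18/12) = 0.007500 → 0.75%.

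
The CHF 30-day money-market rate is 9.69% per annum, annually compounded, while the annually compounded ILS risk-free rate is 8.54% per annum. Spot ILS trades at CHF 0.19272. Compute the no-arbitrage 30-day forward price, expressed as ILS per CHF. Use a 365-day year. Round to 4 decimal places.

T = 30/365 years.
CHF growth factor: (1 + 0.0969)^(30/365) = 1.0076307.
Growth of 1 ILS over T: (1 + 0.0854)^(30/365) = 1.0067582.
CIP: F = S · (grow CHF)/(grow ILS) = 0.19272 × 1.0076307/1.0067582 = 0.1928870 CHF per ILS.
Invert for ILS per CHF: 1 / 0.1928870 = 5.1844.

5.1844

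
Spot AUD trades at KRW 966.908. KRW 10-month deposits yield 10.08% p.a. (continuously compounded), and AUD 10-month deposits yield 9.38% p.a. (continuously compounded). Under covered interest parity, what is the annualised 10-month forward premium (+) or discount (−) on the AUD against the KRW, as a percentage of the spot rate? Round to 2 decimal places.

T = 10/12 years.
No-arbitrage forward: 966.908 × 1.0876289 / 1.0813029 = 972.564750 KRW/AUD.
(F − S)/S ÷ T = (972.564750 − 966.908)/966.908/(10/12) = 0.007020 → 0.70%.

+0.70%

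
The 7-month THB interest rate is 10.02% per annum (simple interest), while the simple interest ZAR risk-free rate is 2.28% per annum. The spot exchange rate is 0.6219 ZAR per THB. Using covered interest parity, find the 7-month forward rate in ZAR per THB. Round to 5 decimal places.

0.59537

T = 7/12 years.
ZAR growth factor: 1 + 0.0228×7/12 = 1.013300.
THB growth factor: 1 + 0.1002×7/12 = 1.058450.
Forward (ZAR per THB) = 0.6219 × 1.013300 / 1.058450 = 0.5953718.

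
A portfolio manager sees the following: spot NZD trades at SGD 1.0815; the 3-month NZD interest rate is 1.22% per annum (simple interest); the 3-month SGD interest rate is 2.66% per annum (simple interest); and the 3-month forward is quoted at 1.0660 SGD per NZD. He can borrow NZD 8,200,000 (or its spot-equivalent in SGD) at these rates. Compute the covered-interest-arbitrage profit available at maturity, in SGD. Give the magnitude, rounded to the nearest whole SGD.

SGD 159,414

T = 3/12 years.
Invest the NZD and cover forward: 8,200,000 × 1.003050 × 1.0660 = SGD 8,767,860.66.
Convert at spot and invest in SGD: 8,200,000 × 1.0815 × 1.006650 = SGD 8,927,274.20.
The quoted forward undervalues NZD, so borrow NZD, convert to SGD at spot, deposit the SGD at 2.66%, and buy NZD forward at 1.0660 to cover the loan.
The gap between the two covered legs is SGD 159,414.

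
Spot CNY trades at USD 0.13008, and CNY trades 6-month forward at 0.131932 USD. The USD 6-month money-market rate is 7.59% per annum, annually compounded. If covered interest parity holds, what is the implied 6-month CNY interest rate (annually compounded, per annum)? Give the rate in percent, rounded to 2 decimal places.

4.59%

T = 6/12 years.
By CIP, F/S equals the USD-to-CNY growth ratio: 0.131932/0.13008 = 1.0142374.
USD growth factor: (1 + 0.0759)^(6/12) = 1.037256.
So the CNY growth factor = 1.0226955.
r = 1.0226955^(12/6) − 1 = 0.045906 → 4.59%.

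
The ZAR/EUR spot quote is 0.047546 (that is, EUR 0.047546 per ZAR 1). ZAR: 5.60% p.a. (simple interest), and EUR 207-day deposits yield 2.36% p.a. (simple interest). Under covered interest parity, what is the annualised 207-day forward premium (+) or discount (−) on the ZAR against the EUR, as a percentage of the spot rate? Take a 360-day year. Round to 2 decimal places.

T = 207/360 years.
CIP forward (EUR per ZAR) = 0.047546 × 1.013570/1.032200 = 0.046687850.
Annualised premium = (F − S)/S × (1/T) = (0.046687850 − 0.047546)/0.047546 ÷ (207/360) = -3.14%.

-3.14%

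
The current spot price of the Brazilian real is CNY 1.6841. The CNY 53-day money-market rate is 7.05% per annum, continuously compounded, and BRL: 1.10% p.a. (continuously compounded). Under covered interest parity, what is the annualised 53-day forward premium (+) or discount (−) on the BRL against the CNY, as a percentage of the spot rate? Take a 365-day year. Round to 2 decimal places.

T = 53/365 years.
F = S · g_CNY/g_BRL = 1.6841 × 1.0102896/1.0015985 = 1.6987133.
Annualised premium = (F − S)/S × (1/T) = (1.6987133 − 1.6841)/1.6841 ÷ (53/365) = 5.98%.

+5.98%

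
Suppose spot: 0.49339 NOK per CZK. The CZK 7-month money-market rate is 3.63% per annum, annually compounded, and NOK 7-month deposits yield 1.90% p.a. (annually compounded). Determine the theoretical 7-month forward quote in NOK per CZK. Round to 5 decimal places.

T = 7/12 years.
Growth of 1 NOK over T: (1 + 0.0190)^(7/12) = 1.0110399.
CZK growth factor: (1 + 0.0363)^(7/12) = 1.0210176.
So F = 0.49339 × 1.0110399 / 1.0210176 = 0.4885684 (NOK/CZK).

0.48857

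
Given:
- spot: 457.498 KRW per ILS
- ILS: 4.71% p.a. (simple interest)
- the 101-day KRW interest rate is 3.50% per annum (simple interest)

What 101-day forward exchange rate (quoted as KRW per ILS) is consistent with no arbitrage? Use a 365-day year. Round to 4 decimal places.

T = 101/365 years.
KRW growth factor: 1 + 0.0350×101/365 = 1.009684932.
Growth of 1 ILS over T: 1 + 0.0471×101/365 = 1.013033151.
So F = 457.498 × 1.009684932 / 1.013033151 = 455.985904 (KRW/ILS).

455.9859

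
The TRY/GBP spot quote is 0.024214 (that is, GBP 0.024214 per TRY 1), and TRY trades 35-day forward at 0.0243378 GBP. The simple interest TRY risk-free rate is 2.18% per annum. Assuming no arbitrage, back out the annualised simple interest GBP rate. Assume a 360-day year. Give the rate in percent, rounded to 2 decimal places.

7.45%

T = 35/360 years.
By CIP, F/S equals the GBP-to-TRY growth ratio: 0.0243378/0.024214 = 1.0051127.
TRY growth factor: 1 + 0.0218×35/360 = 1.0021194.
So the GBP growth factor = 1.0072429.
r = (1.0072429 − 1)/(35/360) = 0.074498 → 7.45%.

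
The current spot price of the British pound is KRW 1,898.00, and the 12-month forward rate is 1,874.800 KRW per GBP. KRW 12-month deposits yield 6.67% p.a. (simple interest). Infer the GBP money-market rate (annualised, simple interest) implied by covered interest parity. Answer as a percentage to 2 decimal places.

7.99%

T = 1 year.
CIP gives F = S · g_KRW/g_GBP, so g_KRW/g_GBP = 1874.8/1898.0 = 0.9877766.
The KRW side grows by 1 + 0.0667×1 = 1.066700.
Hence g_GBP = 1.0799001.
(1.0799001 − 1)/T = 0.079900, i.e. 7.99%.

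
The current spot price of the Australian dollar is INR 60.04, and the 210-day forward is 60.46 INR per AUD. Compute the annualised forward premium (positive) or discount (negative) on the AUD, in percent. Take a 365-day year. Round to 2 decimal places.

T = 210/365 years.
AUD trades forward at +0.69953% vs spot over the period.
×(1/T) gives 1.22% p.a.

+1.22%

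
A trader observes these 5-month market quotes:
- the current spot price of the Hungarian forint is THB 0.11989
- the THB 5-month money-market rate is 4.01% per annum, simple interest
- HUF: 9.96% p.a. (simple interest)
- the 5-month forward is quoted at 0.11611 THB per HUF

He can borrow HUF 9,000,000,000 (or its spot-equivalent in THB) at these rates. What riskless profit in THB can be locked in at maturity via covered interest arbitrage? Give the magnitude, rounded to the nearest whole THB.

T = 5/12 years.
Invest the HUF and cover forward: 9,000,000,000 × 1.041500 × 0.11611 = THB 1,088,357,085.00.
Convert at spot and invest in THB: 9,000,000,000 × 0.11989 × 1.016708333333 = THB 1,097,038,458.75.
The quoted forward undervalues HUF, so borrow HUF, convert to THB at spot, deposit the THB at 4.01%, and buy HUF forward at 0.11611 to cover the loan.
The gap between the two covered legs is THB 8,681,374.

THB 8,681,374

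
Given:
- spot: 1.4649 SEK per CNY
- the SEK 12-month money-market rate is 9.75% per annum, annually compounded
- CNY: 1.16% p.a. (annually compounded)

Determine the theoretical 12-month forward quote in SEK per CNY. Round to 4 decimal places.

T = 1 year.
SEK growth factor: (1 + 0.0975)^1 = 1.097500.
CNY growth factor: (1 + 0.0116)^1 = 1.011600.
So F = 1.4649 × 1.097500 / 1.011600 = 1.589292 (SEK/CNY).

1.5893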